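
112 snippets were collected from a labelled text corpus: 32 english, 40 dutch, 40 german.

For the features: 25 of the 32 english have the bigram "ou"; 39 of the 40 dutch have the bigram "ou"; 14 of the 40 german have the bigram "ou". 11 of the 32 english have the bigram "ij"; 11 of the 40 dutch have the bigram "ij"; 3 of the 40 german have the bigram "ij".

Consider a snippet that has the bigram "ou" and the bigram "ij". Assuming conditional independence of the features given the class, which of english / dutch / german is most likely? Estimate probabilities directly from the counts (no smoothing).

english: (32/112) × (25/32) × (11/32) ≈ 0.0767299
dutch: (40/112) × (39/40) × (11/40) ≈ 0.0957589
german: (40/112) × (14/40) × (3/40) = 0.009375
Highest score → dutch.

dutch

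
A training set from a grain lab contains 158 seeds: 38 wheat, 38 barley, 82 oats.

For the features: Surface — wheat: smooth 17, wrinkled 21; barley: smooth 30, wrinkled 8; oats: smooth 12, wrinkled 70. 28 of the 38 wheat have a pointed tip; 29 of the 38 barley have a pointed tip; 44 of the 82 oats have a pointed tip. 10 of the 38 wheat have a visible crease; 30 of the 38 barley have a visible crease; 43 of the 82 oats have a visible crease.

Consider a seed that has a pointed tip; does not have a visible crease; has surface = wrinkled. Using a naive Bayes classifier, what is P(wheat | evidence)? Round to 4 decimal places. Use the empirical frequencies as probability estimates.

0.3732

wheat: (38/158) × (21/38) × (28/38) × (28/38) ≈ 0.0721624
barley: (38/158) × (8/38) × (29/38) × (8/38) ≈ 0.00813493
oats: (82/158) × (70/82) × (44/82) × (39/82) ≈ 0.113066
P(wheat | x) = 0.0721624 / 0.19336333 ≈ 0.3732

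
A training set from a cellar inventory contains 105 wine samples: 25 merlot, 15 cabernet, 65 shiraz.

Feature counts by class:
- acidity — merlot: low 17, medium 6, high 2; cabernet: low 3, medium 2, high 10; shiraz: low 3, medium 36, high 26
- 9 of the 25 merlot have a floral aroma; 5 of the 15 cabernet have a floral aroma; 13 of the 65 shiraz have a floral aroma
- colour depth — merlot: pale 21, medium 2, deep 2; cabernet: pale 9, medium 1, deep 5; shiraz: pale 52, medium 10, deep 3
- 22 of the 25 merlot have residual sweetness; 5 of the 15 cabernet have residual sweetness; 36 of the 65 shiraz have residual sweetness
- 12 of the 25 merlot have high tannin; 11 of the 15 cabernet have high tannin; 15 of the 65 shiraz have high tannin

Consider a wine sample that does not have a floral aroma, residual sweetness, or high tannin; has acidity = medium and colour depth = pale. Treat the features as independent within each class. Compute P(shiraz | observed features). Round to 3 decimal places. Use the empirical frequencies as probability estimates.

0.958

merlot: (25/105) × (6/25) × (16/25) × (21/25) × (3/25) × (13/25) = 0.001916928
cabernet: (15/105) × (2/15) × (10/15) × (9/15) × (10/15) × (4/15) ≈ 0.0013545
shiraz: (65/105) × (36/65) × (52/65) × (52/65) × (29/65) × (50/65) ≈ 0.0753068
P(shiraz | x) = 0.0753068 / 0.078578228 ≈ 0.958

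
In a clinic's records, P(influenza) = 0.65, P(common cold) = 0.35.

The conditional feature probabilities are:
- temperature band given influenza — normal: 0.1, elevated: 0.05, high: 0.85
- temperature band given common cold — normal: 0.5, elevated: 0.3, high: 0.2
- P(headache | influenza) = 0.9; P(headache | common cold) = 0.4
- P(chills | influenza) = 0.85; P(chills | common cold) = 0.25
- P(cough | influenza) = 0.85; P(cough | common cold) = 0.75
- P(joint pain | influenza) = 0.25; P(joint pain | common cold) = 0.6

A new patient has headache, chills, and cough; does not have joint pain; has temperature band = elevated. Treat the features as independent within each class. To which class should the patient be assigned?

influenza

influenza: 0.65 × 0.05 × 0.9 × 0.85 × 0.85 × (1−0.25) = 0.01584984375
common cold: 0.35 × 0.3 × 0.4 × 0.25 × 0.75 × (1−0.6) = 0.00315
Highest score → influenza.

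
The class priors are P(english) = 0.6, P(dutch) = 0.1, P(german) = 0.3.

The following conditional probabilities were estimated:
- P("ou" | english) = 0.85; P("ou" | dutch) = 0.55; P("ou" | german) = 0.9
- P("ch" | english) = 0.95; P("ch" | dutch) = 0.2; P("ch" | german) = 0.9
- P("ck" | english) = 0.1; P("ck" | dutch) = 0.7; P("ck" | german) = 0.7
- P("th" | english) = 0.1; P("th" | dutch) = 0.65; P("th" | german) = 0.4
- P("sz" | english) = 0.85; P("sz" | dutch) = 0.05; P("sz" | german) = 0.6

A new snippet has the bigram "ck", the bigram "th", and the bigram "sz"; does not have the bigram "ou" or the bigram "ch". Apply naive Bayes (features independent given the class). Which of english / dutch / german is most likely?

english: 0.6 × (1−0.85) × (1−0.95) × 0.1 × 0.1 × 0.85 = 0.00003825
dutch: 0.1 × (1−0.55) × (1−0.2) × 0.7 × 0.65 × 0.05 = 0.000819
german: 0.3 × (1−0.9) × (1−0.9) × 0.7 × 0.4 × 0.6 = 0.000504
Highest score → dutch.

dutch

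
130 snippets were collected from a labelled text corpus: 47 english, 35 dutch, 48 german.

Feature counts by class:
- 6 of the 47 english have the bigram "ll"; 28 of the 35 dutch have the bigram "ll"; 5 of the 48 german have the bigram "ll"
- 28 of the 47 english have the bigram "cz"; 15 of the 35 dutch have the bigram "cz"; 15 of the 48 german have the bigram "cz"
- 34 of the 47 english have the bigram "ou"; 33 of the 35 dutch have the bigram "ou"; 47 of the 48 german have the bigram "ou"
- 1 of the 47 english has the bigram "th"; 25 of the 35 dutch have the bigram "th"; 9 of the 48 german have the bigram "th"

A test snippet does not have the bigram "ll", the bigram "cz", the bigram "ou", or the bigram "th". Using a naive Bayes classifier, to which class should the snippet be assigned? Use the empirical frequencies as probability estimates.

english

english: (47/130) × (41/47) × (19/47) × (13/47) × (46/47) ≈ 0.0345145
dutch: (35/130) × (7/35) × (20/35) × (2/35) × (10/35) ≈ 0.000502355
german: (48/130) × (43/48) × (33/48) × (1/48) × (39/48) ≈ 0.00384928
Highest score → english.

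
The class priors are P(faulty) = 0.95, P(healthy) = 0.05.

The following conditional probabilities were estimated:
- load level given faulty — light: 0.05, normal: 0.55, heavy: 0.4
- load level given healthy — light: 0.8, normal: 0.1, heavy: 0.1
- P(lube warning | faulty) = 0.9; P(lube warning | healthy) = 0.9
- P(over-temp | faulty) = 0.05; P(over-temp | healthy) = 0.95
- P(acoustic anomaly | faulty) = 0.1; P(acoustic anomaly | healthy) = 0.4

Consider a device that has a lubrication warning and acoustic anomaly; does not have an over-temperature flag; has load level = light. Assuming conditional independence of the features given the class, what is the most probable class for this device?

faulty

faulty: 0.95 × 0.05 × 0.9 × (1−0.05) × 0.1 = 0.00406125
healthy: 0.05 × 0.8 × 0.9 × (1−0.95) × 0.4 = 0.00072
Highest score → faulty.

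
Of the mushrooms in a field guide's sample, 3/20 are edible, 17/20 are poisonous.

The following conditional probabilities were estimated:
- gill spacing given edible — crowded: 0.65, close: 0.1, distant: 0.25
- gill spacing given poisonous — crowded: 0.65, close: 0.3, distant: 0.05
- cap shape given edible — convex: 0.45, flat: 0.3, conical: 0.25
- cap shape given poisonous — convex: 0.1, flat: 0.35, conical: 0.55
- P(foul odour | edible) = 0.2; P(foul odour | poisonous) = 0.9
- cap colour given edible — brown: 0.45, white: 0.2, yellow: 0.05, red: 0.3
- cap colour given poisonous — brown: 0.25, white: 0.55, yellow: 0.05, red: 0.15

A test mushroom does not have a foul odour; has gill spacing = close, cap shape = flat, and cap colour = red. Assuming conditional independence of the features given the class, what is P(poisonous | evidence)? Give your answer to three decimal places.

edible: 0.15 × 0.1 × 0.3 × (1−0.2) × 0.3 = 0.00108
poisonous: 0.85 × 0.3 × 0.35 × (1−0.9) × 0.15 = 0.00133875
P(poisonous | x) = 0.00133875 / 0.00241875 ≈ 0.553

0.553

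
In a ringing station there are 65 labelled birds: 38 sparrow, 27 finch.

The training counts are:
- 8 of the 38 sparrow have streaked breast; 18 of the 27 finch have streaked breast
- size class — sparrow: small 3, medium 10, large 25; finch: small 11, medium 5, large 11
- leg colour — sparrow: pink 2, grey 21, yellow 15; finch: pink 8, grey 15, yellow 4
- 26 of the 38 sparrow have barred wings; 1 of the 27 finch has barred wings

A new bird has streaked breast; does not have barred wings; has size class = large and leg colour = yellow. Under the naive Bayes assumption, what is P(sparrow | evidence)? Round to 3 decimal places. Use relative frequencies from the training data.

0.385

sparrow: (38/65) × (8/38) × (25/38) × (15/38) × (12/38) ≈ 0.0100934
finch: (27/65) × (18/27) × (11/27) × (4/27) × (26/27) ≈ 0.0160951
P(sparrow | x) = 0.0100934 / 0.0261885 ≈ 0.385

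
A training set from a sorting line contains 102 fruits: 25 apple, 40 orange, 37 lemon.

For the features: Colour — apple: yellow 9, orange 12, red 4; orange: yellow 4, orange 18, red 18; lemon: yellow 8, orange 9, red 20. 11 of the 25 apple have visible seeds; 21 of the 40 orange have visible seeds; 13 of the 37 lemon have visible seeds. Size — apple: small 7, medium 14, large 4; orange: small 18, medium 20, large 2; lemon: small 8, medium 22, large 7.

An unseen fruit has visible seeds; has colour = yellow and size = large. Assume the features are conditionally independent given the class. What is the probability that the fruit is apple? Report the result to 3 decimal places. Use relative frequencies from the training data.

0.499

apple: (25/102) × (9/25) × (11/25) × (4/25) ≈ 0.00621176
orange: (40/102) × (4/40) × (21/40) × (2/40) ≈ 0.00102941
lemon: (37/102) × (8/37) × (13/37) × (7/37) ≈ 0.00521348
P(apple | x) = 0.00621176 / 0.01245465 ≈ 0.499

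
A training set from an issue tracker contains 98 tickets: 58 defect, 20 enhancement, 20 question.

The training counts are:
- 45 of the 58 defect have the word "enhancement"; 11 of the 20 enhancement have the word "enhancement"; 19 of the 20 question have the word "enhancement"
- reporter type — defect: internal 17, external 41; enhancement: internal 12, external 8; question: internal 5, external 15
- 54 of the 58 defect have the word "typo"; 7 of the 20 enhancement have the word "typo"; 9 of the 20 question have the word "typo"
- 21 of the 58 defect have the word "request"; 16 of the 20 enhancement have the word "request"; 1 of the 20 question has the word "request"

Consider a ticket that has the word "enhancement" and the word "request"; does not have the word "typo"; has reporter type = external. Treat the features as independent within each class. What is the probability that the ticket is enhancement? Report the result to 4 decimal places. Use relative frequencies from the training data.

0.6586

defect: (58/98) × (45/58) × (41/58) × (4/58) × (21/58) ≈ 0.00810523
enhancement: (20/98) × (11/20) × (8/20) × (13/20) × (16/20) ≈ 0.0233469
question: (20/98) × (19/20) × (15/20) × (11/20) × (1/20) ≈ 0.00399872
P(enhancement | x) = 0.0233469 / 0.03545085 ≈ 0.6586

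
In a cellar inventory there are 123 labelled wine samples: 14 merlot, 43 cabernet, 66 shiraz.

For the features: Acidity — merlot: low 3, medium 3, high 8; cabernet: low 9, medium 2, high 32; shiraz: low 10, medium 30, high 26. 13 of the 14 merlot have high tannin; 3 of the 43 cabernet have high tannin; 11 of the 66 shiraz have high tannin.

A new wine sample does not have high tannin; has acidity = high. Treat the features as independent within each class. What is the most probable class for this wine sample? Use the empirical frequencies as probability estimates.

merlot: (14/123) × (8/14) × (1/14) ≈ 0.00464576
cabernet: (43/123) × (32/43) × (40/43) ≈ 0.242012
shiraz: (66/123) × (26/66) × (55/66) ≈ 0.176152
Highest score → cabernet.

cabernet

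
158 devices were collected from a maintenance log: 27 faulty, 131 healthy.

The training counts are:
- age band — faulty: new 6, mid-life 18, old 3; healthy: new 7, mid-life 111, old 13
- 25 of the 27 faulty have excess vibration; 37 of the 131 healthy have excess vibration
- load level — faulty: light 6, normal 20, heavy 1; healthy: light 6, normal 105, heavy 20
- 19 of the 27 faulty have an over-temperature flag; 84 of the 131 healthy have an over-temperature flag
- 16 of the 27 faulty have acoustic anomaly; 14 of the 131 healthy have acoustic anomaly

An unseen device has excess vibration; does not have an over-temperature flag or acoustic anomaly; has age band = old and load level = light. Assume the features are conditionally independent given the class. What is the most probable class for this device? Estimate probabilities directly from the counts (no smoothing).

faulty: (27/158) × (3/27) × (25/27) × (6/27) × (8/27) × (11/27) ≈ 0.00047161
healthy: (131/158) × (13/131) × (37/131) × (6/131) × (47/131) × (117/131) ≈ 0.000341065
Highest score → faulty.

faulty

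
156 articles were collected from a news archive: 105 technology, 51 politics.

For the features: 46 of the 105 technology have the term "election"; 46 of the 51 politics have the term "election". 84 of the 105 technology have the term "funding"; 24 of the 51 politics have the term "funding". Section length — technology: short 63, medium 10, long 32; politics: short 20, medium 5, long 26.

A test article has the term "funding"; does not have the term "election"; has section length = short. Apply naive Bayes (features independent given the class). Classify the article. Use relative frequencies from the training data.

technology: (105/156) × (59/105) × (84/105) × (63/105) ≈ 0.181538
politics: (51/156) × (5/51) × (24/51) × (20/51) ≈ 0.00591488
Highest score → technology.

technology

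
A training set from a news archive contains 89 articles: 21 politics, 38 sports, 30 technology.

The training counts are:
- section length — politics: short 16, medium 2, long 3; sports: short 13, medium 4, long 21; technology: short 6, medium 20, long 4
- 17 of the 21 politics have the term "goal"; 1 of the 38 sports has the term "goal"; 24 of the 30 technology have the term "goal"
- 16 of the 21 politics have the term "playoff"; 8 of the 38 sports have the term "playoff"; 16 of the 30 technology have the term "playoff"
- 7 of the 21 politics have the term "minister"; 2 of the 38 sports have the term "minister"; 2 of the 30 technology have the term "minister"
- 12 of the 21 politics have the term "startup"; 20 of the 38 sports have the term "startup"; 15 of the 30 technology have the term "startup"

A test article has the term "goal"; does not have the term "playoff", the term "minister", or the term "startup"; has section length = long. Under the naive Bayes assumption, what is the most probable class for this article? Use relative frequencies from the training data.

politics: (21/89) × (3/21) × (17/21) × (5/21) × (14/21) × (9/21) ≈ 0.00185628
sports: (38/89) × (21/38) × (1/38) × (30/38) × (36/38) × (18/38) ≈ 0.00219984
technology: (30/89) × (4/30) × (24/30) × (14/30) × (28/30) × (15/30) ≈ 0.00783021
Highest score → technology.

technology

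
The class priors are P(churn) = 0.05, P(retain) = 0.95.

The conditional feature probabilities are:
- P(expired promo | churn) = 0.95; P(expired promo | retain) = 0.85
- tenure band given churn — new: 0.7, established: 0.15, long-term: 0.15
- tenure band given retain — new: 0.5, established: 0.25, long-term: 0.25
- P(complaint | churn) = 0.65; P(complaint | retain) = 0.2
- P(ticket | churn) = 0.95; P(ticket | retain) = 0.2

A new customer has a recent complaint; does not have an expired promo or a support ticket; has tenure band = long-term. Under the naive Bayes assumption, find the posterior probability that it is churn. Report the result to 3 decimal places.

churn: 0.05 × (1−0.95) × 0.15 × 0.65 × (1−0.95) = 0.0000121875
retain: 0.95 × (1−0.85) × 0.25 × 0.2 × (1−0.2) = 0.0057
P(churn | x) = 0.0000121875 / 0.0057121875 ≈ 0.002

0.002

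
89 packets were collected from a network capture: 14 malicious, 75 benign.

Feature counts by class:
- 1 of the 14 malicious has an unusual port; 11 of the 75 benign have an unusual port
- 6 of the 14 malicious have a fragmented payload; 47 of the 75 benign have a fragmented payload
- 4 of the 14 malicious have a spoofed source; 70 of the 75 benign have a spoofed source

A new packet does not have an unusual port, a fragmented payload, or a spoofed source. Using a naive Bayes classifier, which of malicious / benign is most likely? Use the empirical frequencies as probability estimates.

malicious

malicious: (14/89) × (13/14) × (8/14) × (10/14) ≈ 0.0596194
benign: (75/89) × (64/75) × (28/75) × (5/75) ≈ 0.0178976
Highest score → malicious.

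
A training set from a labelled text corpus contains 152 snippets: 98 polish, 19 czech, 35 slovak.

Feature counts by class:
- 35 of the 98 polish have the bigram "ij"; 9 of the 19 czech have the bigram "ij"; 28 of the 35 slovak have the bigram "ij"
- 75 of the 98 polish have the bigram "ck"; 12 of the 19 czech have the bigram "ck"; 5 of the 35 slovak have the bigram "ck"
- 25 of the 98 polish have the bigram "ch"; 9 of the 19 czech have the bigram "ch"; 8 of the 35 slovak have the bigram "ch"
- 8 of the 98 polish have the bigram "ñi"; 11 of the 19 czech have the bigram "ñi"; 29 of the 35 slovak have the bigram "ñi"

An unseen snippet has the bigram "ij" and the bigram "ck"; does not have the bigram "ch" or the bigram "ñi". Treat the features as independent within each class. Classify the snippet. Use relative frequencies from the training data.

polish: (98/152) × (35/98) × (75/98) × (73/98) × (90/98) ≈ 0.120552
czech: (19/152) × (9/19) × (12/19) × (10/19) × (8/19) ≈ 0.00828723
slovak: (35/152) × (28/35) × (5/35) × (27/35) × (6/35) ≈ 0.00348013
Highest score → polish.

polish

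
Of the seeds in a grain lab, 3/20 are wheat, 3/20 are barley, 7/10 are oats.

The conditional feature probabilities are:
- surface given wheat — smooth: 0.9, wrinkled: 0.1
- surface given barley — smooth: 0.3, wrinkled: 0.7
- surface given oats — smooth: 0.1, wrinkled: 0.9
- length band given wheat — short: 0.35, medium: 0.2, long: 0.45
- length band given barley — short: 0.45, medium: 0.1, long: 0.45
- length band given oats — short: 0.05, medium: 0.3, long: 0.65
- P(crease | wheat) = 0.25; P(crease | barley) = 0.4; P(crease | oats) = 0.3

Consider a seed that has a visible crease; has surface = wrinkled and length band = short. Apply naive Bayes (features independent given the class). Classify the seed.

wheat: 0.15 × 0.1 × 0.35 × 0.25 = 0.0013125
barley: 0.15 × 0.7 × 0.45 × 0.4 = 0.0189
oats: 0.7 × 0.9 × 0.05 × 0.3 = 0.00945
Highest score → barley.

barley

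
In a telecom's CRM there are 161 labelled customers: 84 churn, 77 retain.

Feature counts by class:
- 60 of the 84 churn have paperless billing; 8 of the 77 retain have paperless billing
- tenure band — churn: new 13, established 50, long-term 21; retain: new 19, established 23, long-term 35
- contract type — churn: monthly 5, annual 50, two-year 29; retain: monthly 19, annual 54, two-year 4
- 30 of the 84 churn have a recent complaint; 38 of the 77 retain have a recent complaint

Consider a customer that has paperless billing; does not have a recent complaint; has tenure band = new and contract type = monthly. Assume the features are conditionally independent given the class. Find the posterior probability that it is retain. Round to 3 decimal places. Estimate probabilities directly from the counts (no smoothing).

0.410

churn: (84/161) × (60/84) × (13/84) × (5/84) × (54/84) ≈ 0.00220696
retain: (77/161) × (8/77) × (19/77) × (19/77) × (39/77) ≈ 0.00153237
P(retain | x) = 0.00153237 / 0.00373933 ≈ 0.410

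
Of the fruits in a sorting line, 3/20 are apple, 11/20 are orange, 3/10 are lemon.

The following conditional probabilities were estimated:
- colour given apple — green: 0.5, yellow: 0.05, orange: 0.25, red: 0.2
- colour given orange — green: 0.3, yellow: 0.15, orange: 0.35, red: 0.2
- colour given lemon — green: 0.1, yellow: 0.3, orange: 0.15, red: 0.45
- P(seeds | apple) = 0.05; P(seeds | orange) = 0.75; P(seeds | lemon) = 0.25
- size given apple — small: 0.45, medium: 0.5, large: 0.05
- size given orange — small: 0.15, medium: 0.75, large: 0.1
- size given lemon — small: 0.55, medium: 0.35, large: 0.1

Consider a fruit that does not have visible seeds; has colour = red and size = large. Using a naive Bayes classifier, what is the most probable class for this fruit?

lemon

apple: 0.15 × 0.2 × (1−0.05) × 0.05 = 0.001425
orange: 0.55 × 0.2 × (1−0.75) × 0.1 = 0.00275
lemon: 0.3 × 0.45 × (1−0.25) × 0.1 = 0.010125
Highest score → lemon.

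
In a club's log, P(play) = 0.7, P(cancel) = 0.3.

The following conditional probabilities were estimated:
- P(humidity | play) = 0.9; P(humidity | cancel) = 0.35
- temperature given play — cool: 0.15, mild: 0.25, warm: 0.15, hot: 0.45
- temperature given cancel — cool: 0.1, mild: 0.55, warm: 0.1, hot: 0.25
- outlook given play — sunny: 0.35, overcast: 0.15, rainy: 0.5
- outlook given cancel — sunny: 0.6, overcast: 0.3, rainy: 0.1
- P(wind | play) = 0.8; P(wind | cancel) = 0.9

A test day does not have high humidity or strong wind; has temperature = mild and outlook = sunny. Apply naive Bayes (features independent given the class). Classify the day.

play: 0.7 × (1−0.9) × 0.25 × 0.35 × (1−0.8) = 0.001225
cancel: 0.3 × (1−0.35) × 0.55 × 0.6 × (1−0.9) = 0.006435
Highest score → cancel.

cancel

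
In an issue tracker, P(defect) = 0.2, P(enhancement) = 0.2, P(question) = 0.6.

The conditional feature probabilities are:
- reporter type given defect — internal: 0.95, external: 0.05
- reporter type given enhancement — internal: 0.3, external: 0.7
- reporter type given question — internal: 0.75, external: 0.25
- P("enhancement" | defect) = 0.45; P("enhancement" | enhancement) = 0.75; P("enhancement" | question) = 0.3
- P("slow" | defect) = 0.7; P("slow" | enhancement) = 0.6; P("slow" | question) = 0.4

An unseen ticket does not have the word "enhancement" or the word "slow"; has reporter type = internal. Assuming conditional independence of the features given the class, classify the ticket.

question

defect: 0.2 × 0.95 × (1−0.45) × (1−0.7) = 0.03135
enhancement: 0.2 × 0.3 × (1−0.75) × (1−0.6) = 0.006
question: 0.6 × 0.75 × (1−0.3) × (1−0.4) = 0.189
Highest score → question.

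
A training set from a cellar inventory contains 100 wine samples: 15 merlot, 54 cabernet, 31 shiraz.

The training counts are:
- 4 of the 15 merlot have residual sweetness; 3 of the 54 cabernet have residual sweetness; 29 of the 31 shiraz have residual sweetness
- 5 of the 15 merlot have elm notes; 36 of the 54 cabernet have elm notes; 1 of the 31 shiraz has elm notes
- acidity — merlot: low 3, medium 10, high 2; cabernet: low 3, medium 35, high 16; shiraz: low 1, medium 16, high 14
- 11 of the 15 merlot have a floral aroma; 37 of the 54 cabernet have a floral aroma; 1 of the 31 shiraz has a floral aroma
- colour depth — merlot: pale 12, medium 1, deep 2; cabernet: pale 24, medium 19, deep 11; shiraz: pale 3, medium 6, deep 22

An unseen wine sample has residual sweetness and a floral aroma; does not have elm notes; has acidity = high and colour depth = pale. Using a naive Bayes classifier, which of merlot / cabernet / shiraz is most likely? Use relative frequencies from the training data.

merlot

merlot: (15/100) × (4/15) × (10/15) × (2/15) × (11/15) × (12/15) ≈ 0.00208593
cabernet: (54/100) × (3/54) × (18/54) × (16/54) × (37/54) × (24/54) ≈ 0.000902301
shiraz: (31/100) × (29/31) × (30/31) × (14/31) × (1/31) × (3/31) ≈ 0.00039566
Highest score → merlot.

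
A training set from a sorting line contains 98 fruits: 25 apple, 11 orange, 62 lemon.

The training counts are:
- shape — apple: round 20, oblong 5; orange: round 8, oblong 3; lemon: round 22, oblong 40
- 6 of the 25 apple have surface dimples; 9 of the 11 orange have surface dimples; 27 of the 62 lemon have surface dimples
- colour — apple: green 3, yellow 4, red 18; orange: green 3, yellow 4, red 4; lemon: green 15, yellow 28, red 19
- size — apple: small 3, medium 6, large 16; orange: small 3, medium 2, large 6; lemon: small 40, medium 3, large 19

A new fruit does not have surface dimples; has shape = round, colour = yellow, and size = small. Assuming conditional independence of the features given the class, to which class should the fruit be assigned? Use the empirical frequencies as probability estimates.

lemon

apple: (25/98) × (20/25) × (19/25) × (4/25) × (3/25) ≈ 0.00297796
orange: (11/98) × (8/11) × (2/11) × (4/11) × (3/11) ≈ 0.00147196
lemon: (62/98) × (22/62) × (35/62) × (28/62) × (40/62) ≈ 0.0369239
Highest score → lemon.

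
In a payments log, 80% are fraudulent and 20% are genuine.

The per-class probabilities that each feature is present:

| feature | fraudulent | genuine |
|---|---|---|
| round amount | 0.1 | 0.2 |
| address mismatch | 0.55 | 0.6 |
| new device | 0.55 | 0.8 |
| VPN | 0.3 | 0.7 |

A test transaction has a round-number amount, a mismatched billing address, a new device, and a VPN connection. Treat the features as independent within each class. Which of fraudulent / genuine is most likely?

genuine

fraudulent: 0.8 × 0.1 × 0.55 × 0.55 × 0.3 = 0.00726
genuine: 0.2 × 0.2 × 0.6 × 0.8 × 0.7 = 0.01344
Highest score → genuine.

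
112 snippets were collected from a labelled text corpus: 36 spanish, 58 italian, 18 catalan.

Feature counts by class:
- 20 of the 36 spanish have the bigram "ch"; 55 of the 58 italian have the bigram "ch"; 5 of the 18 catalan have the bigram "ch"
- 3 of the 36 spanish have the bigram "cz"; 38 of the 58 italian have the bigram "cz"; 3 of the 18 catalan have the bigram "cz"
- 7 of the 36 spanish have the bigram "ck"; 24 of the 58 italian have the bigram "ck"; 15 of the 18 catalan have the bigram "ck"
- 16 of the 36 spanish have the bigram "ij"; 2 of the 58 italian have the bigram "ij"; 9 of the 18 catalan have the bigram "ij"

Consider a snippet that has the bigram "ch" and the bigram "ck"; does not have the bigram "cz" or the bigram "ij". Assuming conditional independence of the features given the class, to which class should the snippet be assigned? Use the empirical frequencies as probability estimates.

italian

spanish: (36/112) × (20/36) × (33/36) × (7/36) × (20/36) ≈ 0.0176826
italian: (58/112) × (55/58) × (20/58) × (24/58) × (56/58) ≈ 0.0676535
catalan: (18/112) × (5/18) × (15/18) × (15/18) × (9/18) ≈ 0.015501
Highest score → italian.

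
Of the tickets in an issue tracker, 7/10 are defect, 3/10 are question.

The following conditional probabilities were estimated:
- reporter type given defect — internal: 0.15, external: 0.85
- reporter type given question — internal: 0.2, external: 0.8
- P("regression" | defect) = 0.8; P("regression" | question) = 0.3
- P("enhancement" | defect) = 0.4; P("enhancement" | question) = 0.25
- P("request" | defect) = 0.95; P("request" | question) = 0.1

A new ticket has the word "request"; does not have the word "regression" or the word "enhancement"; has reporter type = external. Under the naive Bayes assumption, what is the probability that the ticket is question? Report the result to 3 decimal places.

0.157

defect: 0.7 × 0.85 × (1−0.8) × (1−0.4) × 0.95 = 0.06783
question: 0.3 × 0.8 × (1−0.3) × (1−0.25) × 0.1 = 0.0126
P(question | x) = 0.0126 / 0.08043 ≈ 0.157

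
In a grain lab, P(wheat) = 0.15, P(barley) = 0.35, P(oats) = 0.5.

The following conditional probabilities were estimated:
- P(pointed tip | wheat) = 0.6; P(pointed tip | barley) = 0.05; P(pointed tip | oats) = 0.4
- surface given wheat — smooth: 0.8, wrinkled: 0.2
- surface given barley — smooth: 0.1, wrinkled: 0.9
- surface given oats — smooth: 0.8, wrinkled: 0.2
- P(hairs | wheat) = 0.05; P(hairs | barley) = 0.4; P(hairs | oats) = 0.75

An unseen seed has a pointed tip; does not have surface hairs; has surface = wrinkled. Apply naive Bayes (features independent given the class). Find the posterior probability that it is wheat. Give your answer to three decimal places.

0.468

wheat: 0.15 × 0.6 × 0.2 × (1−0.05) = 0.0171
barley: 0.35 × 0.05 × 0.9 × (1−0.4) = 0.00945
oats: 0.5 × 0.4 × 0.2 × (1−0.75) = 0.01
P(wheat | x) = 0.0171 / 0.03655 ≈ 0.468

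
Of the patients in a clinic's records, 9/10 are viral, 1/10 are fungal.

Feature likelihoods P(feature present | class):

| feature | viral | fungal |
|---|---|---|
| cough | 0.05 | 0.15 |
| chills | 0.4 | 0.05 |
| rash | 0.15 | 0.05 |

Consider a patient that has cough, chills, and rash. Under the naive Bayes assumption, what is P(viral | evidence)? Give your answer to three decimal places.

viral: 0.9 × 0.05 × 0.4 × 0.15 = 0.0027
fungal: 0.1 × 0.15 × 0.05 × 0.05 = 0.0000375
P(viral | x) = 0.0027 / 0.0027375 ≈ 0.986

0.986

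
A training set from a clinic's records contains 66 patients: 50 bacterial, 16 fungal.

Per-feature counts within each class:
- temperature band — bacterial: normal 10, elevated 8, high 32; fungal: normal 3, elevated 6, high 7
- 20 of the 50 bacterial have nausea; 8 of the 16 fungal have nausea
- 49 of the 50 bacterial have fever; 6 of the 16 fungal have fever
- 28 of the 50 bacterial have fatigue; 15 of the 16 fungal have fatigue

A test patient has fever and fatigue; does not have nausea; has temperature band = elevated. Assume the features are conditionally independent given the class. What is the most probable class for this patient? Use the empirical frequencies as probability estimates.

bacterial: (50/66) × (8/50) × (30/50) × (49/50) × (28/50) ≈ 0.0399127
fungal: (16/66) × (6/16) × (8/16) × (6/16) × (15/16) ≈ 0.0159801
Highest score → bacterial.

bacterial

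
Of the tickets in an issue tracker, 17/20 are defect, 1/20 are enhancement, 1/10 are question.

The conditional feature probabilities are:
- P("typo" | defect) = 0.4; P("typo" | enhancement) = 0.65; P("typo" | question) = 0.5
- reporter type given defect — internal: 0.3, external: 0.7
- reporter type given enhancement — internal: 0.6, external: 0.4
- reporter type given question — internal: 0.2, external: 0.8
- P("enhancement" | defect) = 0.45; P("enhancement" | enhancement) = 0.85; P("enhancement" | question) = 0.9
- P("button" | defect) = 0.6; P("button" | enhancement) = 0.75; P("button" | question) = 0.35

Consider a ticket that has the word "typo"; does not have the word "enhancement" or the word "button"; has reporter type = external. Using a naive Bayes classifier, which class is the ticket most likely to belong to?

defect: 0.85 × 0.4 × 0.7 × (1−0.45) × (1−0.6) = 0.05236
enhancement: 0.05 × 0.65 × 0.4 × (1−0.85) × (1−0.75) = 0.0004875
question: 0.1 × 0.5 × 0.8 × (1−0.9) × (1−0.35) = 0.0026
Highest score → defect.

defect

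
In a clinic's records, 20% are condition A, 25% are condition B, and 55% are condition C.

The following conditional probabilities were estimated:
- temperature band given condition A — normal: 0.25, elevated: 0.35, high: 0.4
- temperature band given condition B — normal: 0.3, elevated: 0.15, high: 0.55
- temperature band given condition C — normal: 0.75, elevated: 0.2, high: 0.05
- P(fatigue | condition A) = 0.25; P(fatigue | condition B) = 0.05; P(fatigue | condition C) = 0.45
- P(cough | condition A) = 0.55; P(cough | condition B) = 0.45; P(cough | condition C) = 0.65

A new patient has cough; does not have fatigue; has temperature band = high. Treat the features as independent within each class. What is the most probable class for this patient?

condition B

condition A: 0.2 × 0.4 × (1−0.25) × 0.55 = 0.033
condition B: 0.25 × 0.55 × (1−0.05) × 0.45 = 0.05878125
condition C: 0.55 × 0.05 × (1−0.45) × 0.65 = 0.00983125
Highest score → condition B.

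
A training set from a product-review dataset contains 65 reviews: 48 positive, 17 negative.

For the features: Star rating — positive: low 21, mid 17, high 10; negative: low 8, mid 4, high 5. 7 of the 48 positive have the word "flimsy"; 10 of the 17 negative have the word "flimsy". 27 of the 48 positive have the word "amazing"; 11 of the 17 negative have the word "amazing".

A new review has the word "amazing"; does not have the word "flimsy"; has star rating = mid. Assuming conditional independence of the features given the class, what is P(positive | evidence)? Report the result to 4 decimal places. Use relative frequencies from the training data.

positive: (48/65) × (17/48) × (41/48) × (27/48) ≈ 0.125661
negative: (17/65) × (4/17) × (7/17) × (11/17) ≈ 0.0163961
P(positive | x) = 0.125661 / 0.1420571 ≈ 0.8846

0.8846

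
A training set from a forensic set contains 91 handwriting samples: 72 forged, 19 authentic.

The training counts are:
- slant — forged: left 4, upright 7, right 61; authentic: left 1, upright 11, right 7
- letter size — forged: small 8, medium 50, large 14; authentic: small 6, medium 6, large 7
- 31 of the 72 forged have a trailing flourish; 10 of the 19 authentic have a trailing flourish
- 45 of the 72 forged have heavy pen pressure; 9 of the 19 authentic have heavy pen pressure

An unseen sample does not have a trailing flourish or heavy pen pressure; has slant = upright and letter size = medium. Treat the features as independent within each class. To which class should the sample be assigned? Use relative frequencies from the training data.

forged: (72/91) × (7/72) × (50/72) × (41/72) × (27/72) ≈ 0.0114071
authentic: (19/91) × (11/19) × (6/19) × (9/19) × (10/19) ≈ 0.00951665
Highest score → forged.

forged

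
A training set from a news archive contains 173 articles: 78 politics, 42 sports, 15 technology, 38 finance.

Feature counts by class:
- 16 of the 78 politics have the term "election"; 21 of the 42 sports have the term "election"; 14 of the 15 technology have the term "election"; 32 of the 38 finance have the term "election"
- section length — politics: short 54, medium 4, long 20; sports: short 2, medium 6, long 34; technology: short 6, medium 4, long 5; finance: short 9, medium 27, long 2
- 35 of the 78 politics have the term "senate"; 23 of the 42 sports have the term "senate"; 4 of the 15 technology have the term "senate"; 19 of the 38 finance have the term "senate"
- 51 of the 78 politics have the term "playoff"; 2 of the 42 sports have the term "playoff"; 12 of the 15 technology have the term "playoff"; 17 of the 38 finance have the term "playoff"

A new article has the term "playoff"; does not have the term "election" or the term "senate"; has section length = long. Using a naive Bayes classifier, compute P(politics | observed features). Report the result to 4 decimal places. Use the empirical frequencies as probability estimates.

0.9006

politics: (78/173) × (62/78) × (20/78) × (43/78) × (51/78) ≈ 0.0331231
sports: (42/173) × (21/42) × (34/42) × (19/42) × (2/42) ≈ 0.00211684
technology: (15/173) × (1/15) × (5/15) × (11/15) × (12/15) ≈ 0.00113038
finance: (38/173) × (6/38) × (2/38) × (19/38) × (17/38) ≈ 0.000408307
P(politics | x) = 0.0331231 / 0.036778627 ≈ 0.9006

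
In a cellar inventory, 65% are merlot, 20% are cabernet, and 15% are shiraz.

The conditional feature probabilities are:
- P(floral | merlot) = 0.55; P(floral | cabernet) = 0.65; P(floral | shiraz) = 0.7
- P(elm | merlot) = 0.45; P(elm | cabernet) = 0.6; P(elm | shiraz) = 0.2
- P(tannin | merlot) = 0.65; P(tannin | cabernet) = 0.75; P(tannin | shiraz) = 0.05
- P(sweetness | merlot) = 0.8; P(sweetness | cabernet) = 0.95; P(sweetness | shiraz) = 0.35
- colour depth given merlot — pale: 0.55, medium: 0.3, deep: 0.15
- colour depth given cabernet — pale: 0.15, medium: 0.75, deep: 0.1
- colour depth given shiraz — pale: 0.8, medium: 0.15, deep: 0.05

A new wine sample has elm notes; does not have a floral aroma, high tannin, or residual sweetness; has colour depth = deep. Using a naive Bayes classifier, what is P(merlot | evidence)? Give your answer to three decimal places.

0.807

merlot: 0.65 × (1−0.55) × 0.45 × (1−0.65) × (1−0.8) × 0.15 = 0.0013820625
cabernet: 0.2 × (1−0.65) × 0.6 × (1−0.75) × (1−0.95) × 0.1 = 0.0000525
shiraz: 0.15 × (1−0.7) × 0.2 × (1−0.05) × (1−0.35) × 0.05 = 0.000277875
P(merlot | x) = 0.0013820625 / 0.0017124375 ≈ 0.807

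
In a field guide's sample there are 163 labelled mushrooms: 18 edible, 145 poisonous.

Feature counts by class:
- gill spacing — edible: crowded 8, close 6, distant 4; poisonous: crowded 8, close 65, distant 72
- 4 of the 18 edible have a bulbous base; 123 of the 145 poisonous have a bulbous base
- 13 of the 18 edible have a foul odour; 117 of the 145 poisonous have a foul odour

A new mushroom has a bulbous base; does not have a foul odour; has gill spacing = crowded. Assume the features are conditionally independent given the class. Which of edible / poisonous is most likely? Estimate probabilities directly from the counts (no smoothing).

poisonous

edible: (18/163) × (8/18) × (4/18) × (5/18) ≈ 0.00302961
poisonous: (145/163) × (8/145) × (123/145) × (28/145) ≈ 0.00803951
Highest score → poisonous.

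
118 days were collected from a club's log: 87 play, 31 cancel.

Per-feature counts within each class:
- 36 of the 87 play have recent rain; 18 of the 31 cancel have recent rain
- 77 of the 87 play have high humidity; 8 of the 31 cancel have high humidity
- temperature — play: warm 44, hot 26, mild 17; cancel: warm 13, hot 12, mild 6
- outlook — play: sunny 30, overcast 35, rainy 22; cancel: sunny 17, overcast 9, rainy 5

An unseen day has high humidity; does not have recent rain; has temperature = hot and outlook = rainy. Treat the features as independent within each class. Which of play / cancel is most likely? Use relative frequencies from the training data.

play

play: (87/118) × (51/87) × (77/87) × (26/87) × (22/87) ≈ 0.0289079
cancel: (31/118) × (13/31) × (8/31) × (12/31) × (5/31) ≈ 0.00177508
Highest score → play.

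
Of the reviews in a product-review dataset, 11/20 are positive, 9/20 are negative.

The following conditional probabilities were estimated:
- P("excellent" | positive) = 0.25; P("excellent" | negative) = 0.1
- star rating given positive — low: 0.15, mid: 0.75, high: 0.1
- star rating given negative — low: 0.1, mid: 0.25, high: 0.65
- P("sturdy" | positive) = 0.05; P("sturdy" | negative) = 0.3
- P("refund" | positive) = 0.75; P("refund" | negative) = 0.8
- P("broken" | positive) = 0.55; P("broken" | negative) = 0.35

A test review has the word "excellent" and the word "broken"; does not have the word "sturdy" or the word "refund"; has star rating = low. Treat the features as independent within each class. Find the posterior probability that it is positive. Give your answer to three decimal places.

0.924

positive: 0.55 × 0.25 × 0.15 × (1−0.05) × (1−0.75) × 0.55 = 0.002694140625
negative: 0.45 × 0.1 × 0.1 × (1−0.3) × (1−0.8) × 0.35 = 0.0002205
P(positive | x) = 0.002694140625 / 0.002914640625 ≈ 0.924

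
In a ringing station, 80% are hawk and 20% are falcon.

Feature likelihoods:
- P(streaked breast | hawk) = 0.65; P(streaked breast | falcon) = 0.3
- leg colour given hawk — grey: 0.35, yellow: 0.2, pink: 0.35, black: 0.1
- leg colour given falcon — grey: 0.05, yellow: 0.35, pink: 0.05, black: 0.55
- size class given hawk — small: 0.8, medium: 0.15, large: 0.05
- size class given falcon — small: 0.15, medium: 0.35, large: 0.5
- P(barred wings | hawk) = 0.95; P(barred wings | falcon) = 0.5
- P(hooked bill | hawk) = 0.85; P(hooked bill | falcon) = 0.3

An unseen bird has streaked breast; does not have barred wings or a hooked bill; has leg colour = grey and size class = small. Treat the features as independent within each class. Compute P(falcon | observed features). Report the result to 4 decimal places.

0.1261

hawk: 0.8 × 0.65 × 0.35 × 0.8 × (1−0.95) × (1−0.85) = 0.001092
falcon: 0.2 × 0.3 × 0.05 × 0.15 × (1−0.5) × (1−0.3) = 0.0001575
P(falcon | x) = 0.0001575 / 0.0012495 ≈ 0.1261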